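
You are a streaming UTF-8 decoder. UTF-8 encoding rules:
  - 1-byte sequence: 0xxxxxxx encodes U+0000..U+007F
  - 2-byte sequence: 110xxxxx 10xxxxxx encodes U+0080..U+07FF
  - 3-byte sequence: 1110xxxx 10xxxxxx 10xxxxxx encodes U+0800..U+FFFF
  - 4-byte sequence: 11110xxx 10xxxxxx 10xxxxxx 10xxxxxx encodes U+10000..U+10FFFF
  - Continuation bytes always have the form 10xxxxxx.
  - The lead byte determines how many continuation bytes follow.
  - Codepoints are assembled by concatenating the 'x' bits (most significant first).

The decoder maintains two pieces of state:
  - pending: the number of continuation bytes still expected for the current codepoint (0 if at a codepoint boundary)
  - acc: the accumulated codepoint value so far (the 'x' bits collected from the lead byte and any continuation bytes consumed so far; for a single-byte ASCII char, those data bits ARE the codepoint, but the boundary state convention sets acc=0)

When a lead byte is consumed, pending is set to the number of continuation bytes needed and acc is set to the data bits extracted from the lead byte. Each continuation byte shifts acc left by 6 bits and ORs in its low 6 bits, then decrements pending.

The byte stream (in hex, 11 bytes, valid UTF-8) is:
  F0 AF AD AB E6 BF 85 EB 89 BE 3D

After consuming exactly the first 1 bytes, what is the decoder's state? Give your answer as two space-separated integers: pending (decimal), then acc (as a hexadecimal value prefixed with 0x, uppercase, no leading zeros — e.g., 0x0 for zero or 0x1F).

Answer: 3 0x0

Derivation:
Byte[0]=F0: 4-byte lead. pending=3, acc=0x0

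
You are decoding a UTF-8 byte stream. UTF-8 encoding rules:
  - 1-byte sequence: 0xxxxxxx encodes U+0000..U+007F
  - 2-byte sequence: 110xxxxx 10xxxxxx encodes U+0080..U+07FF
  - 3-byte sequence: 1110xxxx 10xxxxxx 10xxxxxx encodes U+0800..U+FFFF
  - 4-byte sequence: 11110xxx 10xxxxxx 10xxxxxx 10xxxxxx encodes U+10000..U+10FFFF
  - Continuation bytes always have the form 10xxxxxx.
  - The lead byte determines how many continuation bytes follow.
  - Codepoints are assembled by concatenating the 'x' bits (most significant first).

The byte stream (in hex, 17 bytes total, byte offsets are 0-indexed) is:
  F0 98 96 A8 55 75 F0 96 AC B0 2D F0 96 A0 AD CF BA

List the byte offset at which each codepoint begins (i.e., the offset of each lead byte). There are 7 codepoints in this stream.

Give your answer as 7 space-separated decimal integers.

Byte[0]=F0: 4-byte lead, need 3 cont bytes. acc=0x0
Byte[1]=98: continuation. acc=(acc<<6)|0x18=0x18
Byte[2]=96: continuation. acc=(acc<<6)|0x16=0x616
Byte[3]=A8: continuation. acc=(acc<<6)|0x28=0x185A8
Completed: cp=U+185A8 (starts at byte 0)
Byte[4]=55: 1-byte ASCII. cp=U+0055
Byte[5]=75: 1-byte ASCII. cp=U+0075
Byte[6]=F0: 4-byte lead, need 3 cont bytes. acc=0x0
Byte[7]=96: continuation. acc=(acc<<6)|0x16=0x16
Byte[8]=AC: continuation. acc=(acc<<6)|0x2C=0x5AC
Byte[9]=B0: continuation. acc=(acc<<6)|0x30=0x16B30
Completed: cp=U+16B30 (starts at byte 6)
Byte[10]=2D: 1-byte ASCII. cp=U+002D
Byte[11]=F0: 4-byte lead, need 3 cont bytes. acc=0x0
Byte[12]=96: continuation. acc=(acc<<6)|0x16=0x16
Byte[13]=A0: continuation. acc=(acc<<6)|0x20=0x5A0
Byte[14]=AD: continuation. acc=(acc<<6)|0x2D=0x1682D
Completed: cp=U+1682D (starts at byte 11)
Byte[15]=CF: 2-byte lead, need 1 cont bytes. acc=0xF
Byte[16]=BA: continuation. acc=(acc<<6)|0x3A=0x3FA
Completed: cp=U+03FA (starts at byte 15)

Answer: 0 4 5 6 10 11 15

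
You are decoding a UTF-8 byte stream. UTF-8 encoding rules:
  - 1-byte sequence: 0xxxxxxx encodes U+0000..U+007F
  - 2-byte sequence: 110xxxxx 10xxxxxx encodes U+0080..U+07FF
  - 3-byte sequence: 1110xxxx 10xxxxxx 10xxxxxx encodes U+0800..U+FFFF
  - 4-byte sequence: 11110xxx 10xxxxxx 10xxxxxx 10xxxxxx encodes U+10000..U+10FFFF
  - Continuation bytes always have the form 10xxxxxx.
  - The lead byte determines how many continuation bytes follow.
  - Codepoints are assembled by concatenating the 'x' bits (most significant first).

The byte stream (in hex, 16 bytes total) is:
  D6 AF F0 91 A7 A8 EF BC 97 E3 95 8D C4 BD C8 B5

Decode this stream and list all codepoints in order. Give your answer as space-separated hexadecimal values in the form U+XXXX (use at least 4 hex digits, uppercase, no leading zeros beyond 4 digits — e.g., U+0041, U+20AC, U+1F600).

Byte[0]=D6: 2-byte lead, need 1 cont bytes. acc=0x16
Byte[1]=AF: continuation. acc=(acc<<6)|0x2F=0x5AF
Completed: cp=U+05AF (starts at byte 0)
Byte[2]=F0: 4-byte lead, need 3 cont bytes. acc=0x0
Byte[3]=91: continuation. acc=(acc<<6)|0x11=0x11
Byte[4]=A7: continuation. acc=(acc<<6)|0x27=0x467
Byte[5]=A8: continuation. acc=(acc<<6)|0x28=0x119E8
Completed: cp=U+119E8 (starts at byte 2)
Byte[6]=EF: 3-byte lead, need 2 cont bytes. acc=0xF
Byte[7]=BC: continuation. acc=(acc<<6)|0x3C=0x3FC
Byte[8]=97: continuation. acc=(acc<<6)|0x17=0xFF17
Completed: cp=U+FF17 (starts at byte 6)
Byte[9]=E3: 3-byte lead, need 2 cont bytes. acc=0x3
Byte[10]=95: continuation. acc=(acc<<6)|0x15=0xD5
Byte[11]=8D: continuation. acc=(acc<<6)|0x0D=0x354D
Completed: cp=U+354D (starts at byte 9)
Byte[12]=C4: 2-byte lead, need 1 cont bytes. acc=0x4
Byte[13]=BD: continuation. acc=(acc<<6)|0x3D=0x13D
Completed: cp=U+013D (starts at byte 12)
Byte[14]=C8: 2-byte lead, need 1 cont bytes. acc=0x8
Byte[15]=B5: continuation. acc=(acc<<6)|0x35=0x235
Completed: cp=U+0235 (starts at byte 14)

Answer: U+05AF U+119E8 U+FF17 U+354D U+013D U+0235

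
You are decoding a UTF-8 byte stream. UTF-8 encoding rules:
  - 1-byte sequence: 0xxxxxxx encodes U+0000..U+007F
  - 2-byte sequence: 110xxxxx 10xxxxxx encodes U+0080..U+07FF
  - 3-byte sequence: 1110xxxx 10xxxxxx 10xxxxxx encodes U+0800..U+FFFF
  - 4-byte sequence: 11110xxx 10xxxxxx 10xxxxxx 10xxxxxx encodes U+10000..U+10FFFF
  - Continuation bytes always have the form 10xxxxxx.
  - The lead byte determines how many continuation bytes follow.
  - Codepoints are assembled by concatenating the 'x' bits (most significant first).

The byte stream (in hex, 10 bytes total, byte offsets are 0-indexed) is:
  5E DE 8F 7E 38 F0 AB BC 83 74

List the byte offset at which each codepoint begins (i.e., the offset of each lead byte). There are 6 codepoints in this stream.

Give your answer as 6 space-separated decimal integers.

Answer: 0 1 3 4 5 9

Derivation:
Byte[0]=5E: 1-byte ASCII. cp=U+005E
Byte[1]=DE: 2-byte lead, need 1 cont bytes. acc=0x1E
Byte[2]=8F: continuation. acc=(acc<<6)|0x0F=0x78F
Completed: cp=U+078F (starts at byte 1)
Byte[3]=7E: 1-byte ASCII. cp=U+007E
Byte[4]=38: 1-byte ASCII. cp=U+0038
Byte[5]=F0: 4-byte lead, need 3 cont bytes. acc=0x0
Byte[6]=AB: continuation. acc=(acc<<6)|0x2B=0x2B
Byte[7]=BC: continuation. acc=(acc<<6)|0x3C=0xAFC
Byte[8]=83: continuation. acc=(acc<<6)|0x03=0x2BF03
Completed: cp=U+2BF03 (starts at byte 5)
Byte[9]=74: 1-byte ASCII. cp=U+0074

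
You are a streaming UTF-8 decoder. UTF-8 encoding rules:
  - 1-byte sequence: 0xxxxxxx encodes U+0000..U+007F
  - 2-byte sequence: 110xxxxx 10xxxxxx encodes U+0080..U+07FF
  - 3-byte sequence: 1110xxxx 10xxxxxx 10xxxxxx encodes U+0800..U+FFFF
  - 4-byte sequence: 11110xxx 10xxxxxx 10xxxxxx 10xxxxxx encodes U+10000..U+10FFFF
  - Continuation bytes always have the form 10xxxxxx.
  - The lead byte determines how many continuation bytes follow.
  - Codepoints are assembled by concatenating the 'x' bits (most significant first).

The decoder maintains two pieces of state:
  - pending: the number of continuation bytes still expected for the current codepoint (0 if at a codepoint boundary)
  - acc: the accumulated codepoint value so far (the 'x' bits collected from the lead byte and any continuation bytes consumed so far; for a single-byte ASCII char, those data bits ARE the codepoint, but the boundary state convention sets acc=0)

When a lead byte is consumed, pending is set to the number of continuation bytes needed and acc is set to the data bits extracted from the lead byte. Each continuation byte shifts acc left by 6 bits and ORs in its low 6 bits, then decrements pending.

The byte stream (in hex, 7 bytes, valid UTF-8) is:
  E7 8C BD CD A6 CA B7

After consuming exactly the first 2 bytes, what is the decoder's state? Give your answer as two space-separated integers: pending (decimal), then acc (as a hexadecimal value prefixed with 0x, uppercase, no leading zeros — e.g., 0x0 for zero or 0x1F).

Answer: 1 0x1CC

Derivation:
Byte[0]=E7: 3-byte lead. pending=2, acc=0x7
Byte[1]=8C: continuation. acc=(acc<<6)|0x0C=0x1CC, pending=1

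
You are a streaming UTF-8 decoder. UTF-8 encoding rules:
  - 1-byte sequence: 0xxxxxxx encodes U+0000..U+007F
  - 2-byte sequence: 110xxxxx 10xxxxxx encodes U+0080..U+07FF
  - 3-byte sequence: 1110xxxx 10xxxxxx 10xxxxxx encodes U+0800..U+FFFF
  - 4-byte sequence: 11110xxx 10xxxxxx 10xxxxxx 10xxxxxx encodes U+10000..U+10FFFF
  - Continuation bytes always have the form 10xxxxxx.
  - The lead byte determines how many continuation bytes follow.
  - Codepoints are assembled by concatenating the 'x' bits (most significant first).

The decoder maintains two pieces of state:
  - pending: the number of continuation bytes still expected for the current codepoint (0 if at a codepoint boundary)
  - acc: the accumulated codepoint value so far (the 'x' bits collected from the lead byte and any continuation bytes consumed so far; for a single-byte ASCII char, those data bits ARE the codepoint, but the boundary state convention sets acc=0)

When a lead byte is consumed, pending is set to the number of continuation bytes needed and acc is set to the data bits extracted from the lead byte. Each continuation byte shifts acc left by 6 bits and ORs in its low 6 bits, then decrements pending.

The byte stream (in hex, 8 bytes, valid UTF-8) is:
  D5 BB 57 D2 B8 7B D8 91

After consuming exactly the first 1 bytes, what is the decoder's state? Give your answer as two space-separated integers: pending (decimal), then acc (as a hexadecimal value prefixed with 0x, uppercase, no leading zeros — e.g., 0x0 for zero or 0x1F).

Answer: 1 0x15

Derivation:
Byte[0]=D5: 2-byte lead. pending=1, acc=0x15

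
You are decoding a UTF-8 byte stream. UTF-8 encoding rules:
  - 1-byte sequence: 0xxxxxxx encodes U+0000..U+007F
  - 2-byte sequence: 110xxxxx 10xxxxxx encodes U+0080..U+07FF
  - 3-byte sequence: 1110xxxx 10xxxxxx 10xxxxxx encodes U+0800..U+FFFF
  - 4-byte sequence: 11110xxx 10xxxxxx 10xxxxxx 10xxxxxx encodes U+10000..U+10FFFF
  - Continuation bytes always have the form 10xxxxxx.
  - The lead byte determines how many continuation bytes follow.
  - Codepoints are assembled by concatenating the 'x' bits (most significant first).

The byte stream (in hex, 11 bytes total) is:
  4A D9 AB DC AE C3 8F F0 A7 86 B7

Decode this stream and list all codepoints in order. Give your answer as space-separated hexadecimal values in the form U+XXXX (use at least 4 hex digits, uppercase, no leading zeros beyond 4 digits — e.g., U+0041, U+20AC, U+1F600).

Answer: U+004A U+066B U+072E U+00CF U+271B7

Derivation:
Byte[0]=4A: 1-byte ASCII. cp=U+004A
Byte[1]=D9: 2-byte lead, need 1 cont bytes. acc=0x19
Byte[2]=AB: continuation. acc=(acc<<6)|0x2B=0x66B
Completed: cp=U+066B (starts at byte 1)
Byte[3]=DC: 2-byte lead, need 1 cont bytes. acc=0x1C
Byte[4]=AE: continuation. acc=(acc<<6)|0x2E=0x72E
Completed: cp=U+072E (starts at byte 3)
Byte[5]=C3: 2-byte lead, need 1 cont bytes. acc=0x3
Byte[6]=8F: continuation. acc=(acc<<6)|0x0F=0xCF
Completed: cp=U+00CF (starts at byte 5)
Byte[7]=F0: 4-byte lead, need 3 cont bytes. acc=0x0
Byte[8]=A7: continuation. acc=(acc<<6)|0x27=0x27
Byte[9]=86: continuation. acc=(acc<<6)|0x06=0x9C6
Byte[10]=B7: continuation. acc=(acc<<6)|0x37=0x271B7
Completed: cp=U+271B7 (starts at byte 7)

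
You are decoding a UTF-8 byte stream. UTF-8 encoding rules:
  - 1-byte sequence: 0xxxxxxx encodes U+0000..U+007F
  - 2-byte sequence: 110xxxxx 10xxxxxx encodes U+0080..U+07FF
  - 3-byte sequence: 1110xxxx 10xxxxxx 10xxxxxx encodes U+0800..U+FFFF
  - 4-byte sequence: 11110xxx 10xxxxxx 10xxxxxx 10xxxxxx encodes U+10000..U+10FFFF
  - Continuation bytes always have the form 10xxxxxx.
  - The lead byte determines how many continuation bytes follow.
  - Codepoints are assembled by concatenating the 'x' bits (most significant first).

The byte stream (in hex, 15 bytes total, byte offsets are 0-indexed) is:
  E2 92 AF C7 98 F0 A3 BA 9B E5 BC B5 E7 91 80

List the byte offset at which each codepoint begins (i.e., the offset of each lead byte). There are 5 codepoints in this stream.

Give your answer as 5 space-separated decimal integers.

Answer: 0 3 5 9 12

Derivation:
Byte[0]=E2: 3-byte lead, need 2 cont bytes. acc=0x2
Byte[1]=92: continuation. acc=(acc<<6)|0x12=0x92
Byte[2]=AF: continuation. acc=(acc<<6)|0x2F=0x24AF
Completed: cp=U+24AF (starts at byte 0)
Byte[3]=C7: 2-byte lead, need 1 cont bytes. acc=0x7
Byte[4]=98: continuation. acc=(acc<<6)|0x18=0x1D8
Completed: cp=U+01D8 (starts at byte 3)
Byte[5]=F0: 4-byte lead, need 3 cont bytes. acc=0x0
Byte[6]=A3: continuation. acc=(acc<<6)|0x23=0x23
Byte[7]=BA: continuation. acc=(acc<<6)|0x3A=0x8FA
Byte[8]=9B: continuation. acc=(acc<<6)|0x1B=0x23E9B
Completed: cp=U+23E9B (starts at byte 5)
Byte[9]=E5: 3-byte lead, need 2 cont bytes. acc=0x5
Byte[10]=BC: continuation. acc=(acc<<6)|0x3C=0x17C
Byte[11]=B5: continuation. acc=(acc<<6)|0x35=0x5F35
Completed: cp=U+5F35 (starts at byte 9)
Byte[12]=E7: 3-byte lead, need 2 cont bytes. acc=0x7
Byte[13]=91: continuation. acc=(acc<<6)|0x11=0x1D1
Byte[14]=80: continuation. acc=(acc<<6)|0x00=0x7440
Completed: cp=U+7440 (starts at byte 12)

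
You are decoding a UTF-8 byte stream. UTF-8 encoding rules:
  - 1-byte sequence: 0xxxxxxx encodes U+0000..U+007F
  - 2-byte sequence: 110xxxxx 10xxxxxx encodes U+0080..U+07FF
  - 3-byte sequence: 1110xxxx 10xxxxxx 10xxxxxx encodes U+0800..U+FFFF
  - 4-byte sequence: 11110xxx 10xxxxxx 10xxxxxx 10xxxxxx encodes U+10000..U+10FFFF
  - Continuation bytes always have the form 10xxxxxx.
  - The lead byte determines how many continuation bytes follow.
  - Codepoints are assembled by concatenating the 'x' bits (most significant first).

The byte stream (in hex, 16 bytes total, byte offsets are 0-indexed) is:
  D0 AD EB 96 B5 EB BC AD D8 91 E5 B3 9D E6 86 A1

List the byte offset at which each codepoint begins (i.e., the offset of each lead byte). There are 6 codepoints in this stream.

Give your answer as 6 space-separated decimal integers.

Answer: 0 2 5 8 10 13

Derivation:
Byte[0]=D0: 2-byte lead, need 1 cont bytes. acc=0x10
Byte[1]=AD: continuation. acc=(acc<<6)|0x2D=0x42D
Completed: cp=U+042D (starts at byte 0)
Byte[2]=EB: 3-byte lead, need 2 cont bytes. acc=0xB
Byte[3]=96: continuation. acc=(acc<<6)|0x16=0x2D6
Byte[4]=B5: continuation. acc=(acc<<6)|0x35=0xB5B5
Completed: cp=U+B5B5 (starts at byte 2)
Byte[5]=EB: 3-byte lead, need 2 cont bytes. acc=0xB
Byte[6]=BC: continuation. acc=(acc<<6)|0x3C=0x2FC
Byte[7]=AD: continuation. acc=(acc<<6)|0x2D=0xBF2D
Completed: cp=U+BF2D (starts at byte 5)
Byte[8]=D8: 2-byte lead, need 1 cont bytes. acc=0x18
Byte[9]=91: continuation. acc=(acc<<6)|0x11=0x611
Completed: cp=U+0611 (starts at byte 8)
Byte[10]=E5: 3-byte lead, need 2 cont bytes. acc=0x5
Byte[11]=B3: continuation. acc=(acc<<6)|0x33=0x173
Byte[12]=9D: continuation. acc=(acc<<6)|0x1D=0x5CDD
Completed: cp=U+5CDD (starts at byte 10)
Byte[13]=E6: 3-byte lead, need 2 cont bytes. acc=0x6
Byte[14]=86: continuation. acc=(acc<<6)|0x06=0x186
Byte[15]=A1: continuation. acc=(acc<<6)|0x21=0x61A1
Completed: cp=U+61A1 (starts at byte 13)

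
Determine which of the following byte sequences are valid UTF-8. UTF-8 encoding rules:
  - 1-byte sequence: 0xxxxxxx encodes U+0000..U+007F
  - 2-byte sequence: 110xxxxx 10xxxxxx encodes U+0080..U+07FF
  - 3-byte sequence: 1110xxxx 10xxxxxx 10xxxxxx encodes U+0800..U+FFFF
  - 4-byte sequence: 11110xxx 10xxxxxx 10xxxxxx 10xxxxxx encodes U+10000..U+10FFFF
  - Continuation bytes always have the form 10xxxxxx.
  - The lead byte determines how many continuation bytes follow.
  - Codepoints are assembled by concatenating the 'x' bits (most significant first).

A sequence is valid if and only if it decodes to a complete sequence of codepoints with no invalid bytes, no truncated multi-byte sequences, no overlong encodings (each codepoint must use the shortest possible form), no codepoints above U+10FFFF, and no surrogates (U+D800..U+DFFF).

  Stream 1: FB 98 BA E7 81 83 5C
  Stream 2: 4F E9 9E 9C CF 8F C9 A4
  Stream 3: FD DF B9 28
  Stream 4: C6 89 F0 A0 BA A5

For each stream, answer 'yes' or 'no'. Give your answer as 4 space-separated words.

Answer: no yes no yes

Derivation:
Stream 1: error at byte offset 0. INVALID
Stream 2: decodes cleanly. VALID
Stream 3: error at byte offset 0. INVALID
Stream 4: decodes cleanly. VALID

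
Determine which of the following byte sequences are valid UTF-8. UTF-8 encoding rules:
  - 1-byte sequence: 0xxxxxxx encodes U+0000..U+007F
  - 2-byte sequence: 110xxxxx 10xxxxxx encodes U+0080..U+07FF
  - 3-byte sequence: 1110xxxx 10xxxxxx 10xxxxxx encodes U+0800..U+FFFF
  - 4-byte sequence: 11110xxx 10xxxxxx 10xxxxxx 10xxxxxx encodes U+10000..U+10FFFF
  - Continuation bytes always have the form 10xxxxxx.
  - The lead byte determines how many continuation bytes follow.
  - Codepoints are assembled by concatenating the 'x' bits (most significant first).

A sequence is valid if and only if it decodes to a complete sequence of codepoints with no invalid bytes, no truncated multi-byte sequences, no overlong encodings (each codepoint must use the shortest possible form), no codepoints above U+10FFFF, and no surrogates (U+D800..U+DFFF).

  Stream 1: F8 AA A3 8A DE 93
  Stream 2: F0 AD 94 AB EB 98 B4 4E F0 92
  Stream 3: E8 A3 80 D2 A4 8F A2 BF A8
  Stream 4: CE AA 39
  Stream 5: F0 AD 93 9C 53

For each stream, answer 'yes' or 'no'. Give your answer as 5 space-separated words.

Stream 1: error at byte offset 0. INVALID
Stream 2: error at byte offset 10. INVALID
Stream 3: error at byte offset 5. INVALID
Stream 4: decodes cleanly. VALID
Stream 5: decodes cleanly. VALID

Answer: no no no yes yes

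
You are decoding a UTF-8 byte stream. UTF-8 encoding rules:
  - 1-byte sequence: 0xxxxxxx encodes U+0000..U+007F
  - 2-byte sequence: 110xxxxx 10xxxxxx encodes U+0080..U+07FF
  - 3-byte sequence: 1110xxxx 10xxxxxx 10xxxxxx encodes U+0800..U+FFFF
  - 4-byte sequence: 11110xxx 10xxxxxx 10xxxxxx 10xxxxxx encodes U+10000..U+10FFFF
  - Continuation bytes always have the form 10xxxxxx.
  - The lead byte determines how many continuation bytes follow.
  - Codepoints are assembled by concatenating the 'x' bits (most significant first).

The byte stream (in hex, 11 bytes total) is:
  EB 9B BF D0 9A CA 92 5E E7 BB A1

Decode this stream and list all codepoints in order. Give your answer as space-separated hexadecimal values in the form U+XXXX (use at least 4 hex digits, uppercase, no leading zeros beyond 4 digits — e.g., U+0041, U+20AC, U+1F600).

Answer: U+B6FF U+041A U+0292 U+005E U+7EE1

Derivation:
Byte[0]=EB: 3-byte lead, need 2 cont bytes. acc=0xB
Byte[1]=9B: continuation. acc=(acc<<6)|0x1B=0x2DB
Byte[2]=BF: continuation. acc=(acc<<6)|0x3F=0xB6FF
Completed: cp=U+B6FF (starts at byte 0)
Byte[3]=D0: 2-byte lead, need 1 cont bytes. acc=0x10
Byte[4]=9A: continuation. acc=(acc<<6)|0x1A=0x41A
Completed: cp=U+041A (starts at byte 3)
Byte[5]=CA: 2-byte lead, need 1 cont bytes. acc=0xA
Byte[6]=92: continuation. acc=(acc<<6)|0x12=0x292
Completed: cp=U+0292 (starts at byte 5)
Byte[7]=5E: 1-byte ASCII. cp=U+005E
Byte[8]=E7: 3-byte lead, need 2 cont bytes. acc=0x7
Byte[9]=BB: continuation. acc=(acc<<6)|0x3B=0x1FB
Byte[10]=A1: continuation. acc=(acc<<6)|0x21=0x7EE1
Completed: cp=U+7EE1 (starts at byte 8)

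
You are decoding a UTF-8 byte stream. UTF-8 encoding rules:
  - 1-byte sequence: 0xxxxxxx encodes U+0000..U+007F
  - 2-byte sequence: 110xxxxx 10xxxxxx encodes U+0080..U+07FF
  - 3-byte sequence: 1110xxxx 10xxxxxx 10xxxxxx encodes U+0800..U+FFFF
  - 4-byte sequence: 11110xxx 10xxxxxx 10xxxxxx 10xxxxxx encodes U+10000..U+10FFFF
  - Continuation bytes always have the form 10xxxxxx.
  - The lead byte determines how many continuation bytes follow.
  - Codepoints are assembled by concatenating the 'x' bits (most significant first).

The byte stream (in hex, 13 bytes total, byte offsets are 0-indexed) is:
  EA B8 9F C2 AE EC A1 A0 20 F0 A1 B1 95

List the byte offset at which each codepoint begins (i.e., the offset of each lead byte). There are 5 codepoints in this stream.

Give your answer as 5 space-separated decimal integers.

Byte[0]=EA: 3-byte lead, need 2 cont bytes. acc=0xA
Byte[1]=B8: continuation. acc=(acc<<6)|0x38=0x2B8
Byte[2]=9F: continuation. acc=(acc<<6)|0x1F=0xAE1F
Completed: cp=U+AE1F (starts at byte 0)
Byte[3]=C2: 2-byte lead, need 1 cont bytes. acc=0x2
Byte[4]=AE: continuation. acc=(acc<<6)|0x2E=0xAE
Completed: cp=U+00AE (starts at byte 3)
Byte[5]=EC: 3-byte lead, need 2 cont bytes. acc=0xC
Byte[6]=A1: continuation. acc=(acc<<6)|0x21=0x321
Byte[7]=A0: continuation. acc=(acc<<6)|0x20=0xC860
Completed: cp=U+C860 (starts at byte 5)
Byte[8]=20: 1-byte ASCII. cp=U+0020
Byte[9]=F0: 4-byte lead, need 3 cont bytes. acc=0x0
Byte[10]=A1: continuation. acc=(acc<<6)|0x21=0x21
Byte[11]=B1: continuation. acc=(acc<<6)|0x31=0x871
Byte[12]=95: continuation. acc=(acc<<6)|0x15=0x21C55
Completed: cp=U+21C55 (starts at byte 9)

Answer: 0 3 5 8 9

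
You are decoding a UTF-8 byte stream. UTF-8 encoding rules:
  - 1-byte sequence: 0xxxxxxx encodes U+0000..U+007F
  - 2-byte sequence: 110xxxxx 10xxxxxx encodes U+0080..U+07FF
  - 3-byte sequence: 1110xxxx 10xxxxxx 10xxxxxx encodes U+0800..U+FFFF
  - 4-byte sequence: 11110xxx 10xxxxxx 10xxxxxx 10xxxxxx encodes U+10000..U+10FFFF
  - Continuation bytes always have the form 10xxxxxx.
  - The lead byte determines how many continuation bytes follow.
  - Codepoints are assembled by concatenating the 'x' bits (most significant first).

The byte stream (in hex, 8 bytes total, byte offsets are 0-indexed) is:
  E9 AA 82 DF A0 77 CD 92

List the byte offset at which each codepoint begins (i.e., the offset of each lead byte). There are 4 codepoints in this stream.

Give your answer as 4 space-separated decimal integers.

Answer: 0 3 5 6

Derivation:
Byte[0]=E9: 3-byte lead, need 2 cont bytes. acc=0x9
Byte[1]=AA: continuation. acc=(acc<<6)|0x2A=0x26A
Byte[2]=82: continuation. acc=(acc<<6)|0x02=0x9A82
Completed: cp=U+9A82 (starts at byte 0)
Byte[3]=DF: 2-byte lead, need 1 cont bytes. acc=0x1F
Byte[4]=A0: continuation. acc=(acc<<6)|0x20=0x7E0
Completed: cp=U+07E0 (starts at byte 3)
Byte[5]=77: 1-byte ASCII. cp=U+0077
Byte[6]=CD: 2-byte lead, need 1 cont bytes. acc=0xD
Byte[7]=92: continuation. acc=(acc<<6)|0x12=0x352
Completed: cp=U+0352 (starts at byte 6)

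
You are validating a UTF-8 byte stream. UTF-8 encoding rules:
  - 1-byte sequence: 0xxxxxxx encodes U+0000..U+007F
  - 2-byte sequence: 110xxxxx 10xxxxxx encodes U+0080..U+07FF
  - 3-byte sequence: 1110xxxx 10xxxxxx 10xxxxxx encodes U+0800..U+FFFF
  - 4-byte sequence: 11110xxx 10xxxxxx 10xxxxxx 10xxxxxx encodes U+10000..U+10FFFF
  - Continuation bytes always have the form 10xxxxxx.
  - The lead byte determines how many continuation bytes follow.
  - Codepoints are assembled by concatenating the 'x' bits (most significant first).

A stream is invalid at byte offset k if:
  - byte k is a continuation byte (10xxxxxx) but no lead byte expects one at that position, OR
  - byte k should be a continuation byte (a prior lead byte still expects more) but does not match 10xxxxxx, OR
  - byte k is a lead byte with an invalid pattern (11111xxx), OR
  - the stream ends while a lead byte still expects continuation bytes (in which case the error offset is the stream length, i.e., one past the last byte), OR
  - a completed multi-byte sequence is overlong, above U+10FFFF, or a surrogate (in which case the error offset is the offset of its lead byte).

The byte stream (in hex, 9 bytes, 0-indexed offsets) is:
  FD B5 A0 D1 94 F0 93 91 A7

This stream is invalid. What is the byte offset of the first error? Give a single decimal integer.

Answer: 0

Derivation:
Byte[0]=FD: INVALID lead byte (not 0xxx/110x/1110/11110)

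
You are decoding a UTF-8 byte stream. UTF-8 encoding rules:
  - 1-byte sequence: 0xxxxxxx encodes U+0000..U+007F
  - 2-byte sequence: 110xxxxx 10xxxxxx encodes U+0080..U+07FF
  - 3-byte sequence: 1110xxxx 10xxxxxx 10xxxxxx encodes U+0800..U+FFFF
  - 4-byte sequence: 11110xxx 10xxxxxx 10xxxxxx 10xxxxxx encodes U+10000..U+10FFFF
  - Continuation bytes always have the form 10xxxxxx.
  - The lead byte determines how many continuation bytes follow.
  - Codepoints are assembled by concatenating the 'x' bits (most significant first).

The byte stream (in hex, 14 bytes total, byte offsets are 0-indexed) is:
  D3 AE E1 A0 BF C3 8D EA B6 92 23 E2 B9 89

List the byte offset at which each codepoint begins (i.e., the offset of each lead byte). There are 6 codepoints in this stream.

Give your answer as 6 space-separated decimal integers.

Byte[0]=D3: 2-byte lead, need 1 cont bytes. acc=0x13
Byte[1]=AE: continuation. acc=(acc<<6)|0x2E=0x4EE
Completed: cp=U+04EE (starts at byte 0)
Byte[2]=E1: 3-byte lead, need 2 cont bytes. acc=0x1
Byte[3]=A0: continuation. acc=(acc<<6)|0x20=0x60
Byte[4]=BF: continuation. acc=(acc<<6)|0x3F=0x183F
Completed: cp=U+183F (starts at byte 2)
Byte[5]=C3: 2-byte lead, need 1 cont bytes. acc=0x3
Byte[6]=8D: continuation. acc=(acc<<6)|0x0D=0xCD
Completed: cp=U+00CD (starts at byte 5)
Byte[7]=EA: 3-byte lead, need 2 cont bytes. acc=0xA
Byte[8]=B6: continuation. acc=(acc<<6)|0x36=0x2B6
Byte[9]=92: continuation. acc=(acc<<6)|0x12=0xAD92
Completed: cp=U+AD92 (starts at byte 7)
Byte[10]=23: 1-byte ASCII. cp=U+0023
Byte[11]=E2: 3-byte lead, need 2 cont bytes. acc=0x2
Byte[12]=B9: continuation. acc=(acc<<6)|0x39=0xB9
Byte[13]=89: continuation. acc=(acc<<6)|0x09=0x2E49
Completed: cp=U+2E49 (starts at byte 11)

Answer: 0 2 5 7 10 11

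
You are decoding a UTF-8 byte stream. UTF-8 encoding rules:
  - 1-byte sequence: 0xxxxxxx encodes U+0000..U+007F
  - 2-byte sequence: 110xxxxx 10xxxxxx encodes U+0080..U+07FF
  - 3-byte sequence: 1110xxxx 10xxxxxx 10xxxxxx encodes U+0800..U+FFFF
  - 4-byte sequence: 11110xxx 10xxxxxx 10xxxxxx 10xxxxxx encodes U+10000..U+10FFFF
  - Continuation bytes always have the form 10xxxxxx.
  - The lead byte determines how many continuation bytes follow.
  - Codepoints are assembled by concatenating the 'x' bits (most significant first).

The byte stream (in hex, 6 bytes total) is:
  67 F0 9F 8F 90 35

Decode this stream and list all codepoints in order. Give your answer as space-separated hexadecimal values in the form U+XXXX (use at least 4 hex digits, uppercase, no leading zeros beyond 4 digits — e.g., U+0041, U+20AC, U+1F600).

Answer: U+0067 U+1F3D0 U+0035

Derivation:
Byte[0]=67: 1-byte ASCII. cp=U+0067
Byte[1]=F0: 4-byte lead, need 3 cont bytes. acc=0x0
Byte[2]=9F: continuation. acc=(acc<<6)|0x1F=0x1F
Byte[3]=8F: continuation. acc=(acc<<6)|0x0F=0x7CF
Byte[4]=90: continuation. acc=(acc<<6)|0x10=0x1F3D0
Completed: cp=U+1F3D0 (starts at byte 1)
Byte[5]=35: 1-byte ASCII. cp=U+0035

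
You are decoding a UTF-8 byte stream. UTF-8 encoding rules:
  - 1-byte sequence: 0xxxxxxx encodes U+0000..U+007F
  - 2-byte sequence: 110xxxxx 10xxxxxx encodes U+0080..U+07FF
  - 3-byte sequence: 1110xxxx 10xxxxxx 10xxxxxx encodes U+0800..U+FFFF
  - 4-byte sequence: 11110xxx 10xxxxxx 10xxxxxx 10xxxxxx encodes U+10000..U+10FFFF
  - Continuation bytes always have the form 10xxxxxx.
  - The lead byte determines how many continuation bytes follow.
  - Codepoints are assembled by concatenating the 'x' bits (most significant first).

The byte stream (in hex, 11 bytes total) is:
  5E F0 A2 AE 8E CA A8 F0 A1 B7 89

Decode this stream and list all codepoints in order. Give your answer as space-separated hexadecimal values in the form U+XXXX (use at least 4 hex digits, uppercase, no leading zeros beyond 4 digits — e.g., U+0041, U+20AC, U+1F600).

Answer: U+005E U+22B8E U+02A8 U+21DC9

Derivation:
Byte[0]=5E: 1-byte ASCII. cp=U+005E
Byte[1]=F0: 4-byte lead, need 3 cont bytes. acc=0x0
Byte[2]=A2: continuation. acc=(acc<<6)|0x22=0x22
Byte[3]=AE: continuation. acc=(acc<<6)|0x2E=0x8AE
Byte[4]=8E: continuation. acc=(acc<<6)|0x0E=0x22B8E
Completed: cp=U+22B8E (starts at byte 1)
Byte[5]=CA: 2-byte lead, need 1 cont bytes. acc=0xA
Byte[6]=A8: continuation. acc=(acc<<6)|0x28=0x2A8
Completed: cp=U+02A8 (starts at byte 5)
Byte[7]=F0: 4-byte lead, need 3 cont bytes. acc=0x0
Byte[8]=A1: continuation. acc=(acc<<6)|0x21=0x21
Byte[9]=B7: continuation. acc=(acc<<6)|0x37=0x877
Byte[10]=89: continuation. acc=(acc<<6)|0x09=0x21DC9
Completed: cp=U+21DC9 (starts at byte 7)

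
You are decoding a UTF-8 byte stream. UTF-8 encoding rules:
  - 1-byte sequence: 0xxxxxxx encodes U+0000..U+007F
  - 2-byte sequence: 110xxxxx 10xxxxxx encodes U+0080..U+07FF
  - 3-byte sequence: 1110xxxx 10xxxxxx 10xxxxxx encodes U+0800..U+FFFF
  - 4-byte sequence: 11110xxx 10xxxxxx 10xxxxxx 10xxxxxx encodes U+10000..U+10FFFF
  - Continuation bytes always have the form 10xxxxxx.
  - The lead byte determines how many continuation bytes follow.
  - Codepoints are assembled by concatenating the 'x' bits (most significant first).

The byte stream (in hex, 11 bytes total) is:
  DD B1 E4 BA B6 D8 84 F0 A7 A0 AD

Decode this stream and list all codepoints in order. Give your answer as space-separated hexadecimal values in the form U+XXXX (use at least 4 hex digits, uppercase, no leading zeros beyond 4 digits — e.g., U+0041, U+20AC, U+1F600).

Byte[0]=DD: 2-byte lead, need 1 cont bytes. acc=0x1D
Byte[1]=B1: continuation. acc=(acc<<6)|0x31=0x771
Completed: cp=U+0771 (starts at byte 0)
Byte[2]=E4: 3-byte lead, need 2 cont bytes. acc=0x4
Byte[3]=BA: continuation. acc=(acc<<6)|0x3A=0x13A
Byte[4]=B6: continuation. acc=(acc<<6)|0x36=0x4EB6
Completed: cp=U+4EB6 (starts at byte 2)
Byte[5]=D8: 2-byte lead, need 1 cont bytes. acc=0x18
Byte[6]=84: continuation. acc=(acc<<6)|0x04=0x604
Completed: cp=U+0604 (starts at byte 5)
Byte[7]=F0: 4-byte lead, need 3 cont bytes. acc=0x0
Byte[8]=A7: continuation. acc=(acc<<6)|0x27=0x27
Byte[9]=A0: continuation. acc=(acc<<6)|0x20=0x9E0
Byte[10]=AD: continuation. acc=(acc<<6)|0x2D=0x2782D
Completed: cp=U+2782D (starts at byte 7)

Answer: U+0771 U+4EB6 U+0604 U+2782D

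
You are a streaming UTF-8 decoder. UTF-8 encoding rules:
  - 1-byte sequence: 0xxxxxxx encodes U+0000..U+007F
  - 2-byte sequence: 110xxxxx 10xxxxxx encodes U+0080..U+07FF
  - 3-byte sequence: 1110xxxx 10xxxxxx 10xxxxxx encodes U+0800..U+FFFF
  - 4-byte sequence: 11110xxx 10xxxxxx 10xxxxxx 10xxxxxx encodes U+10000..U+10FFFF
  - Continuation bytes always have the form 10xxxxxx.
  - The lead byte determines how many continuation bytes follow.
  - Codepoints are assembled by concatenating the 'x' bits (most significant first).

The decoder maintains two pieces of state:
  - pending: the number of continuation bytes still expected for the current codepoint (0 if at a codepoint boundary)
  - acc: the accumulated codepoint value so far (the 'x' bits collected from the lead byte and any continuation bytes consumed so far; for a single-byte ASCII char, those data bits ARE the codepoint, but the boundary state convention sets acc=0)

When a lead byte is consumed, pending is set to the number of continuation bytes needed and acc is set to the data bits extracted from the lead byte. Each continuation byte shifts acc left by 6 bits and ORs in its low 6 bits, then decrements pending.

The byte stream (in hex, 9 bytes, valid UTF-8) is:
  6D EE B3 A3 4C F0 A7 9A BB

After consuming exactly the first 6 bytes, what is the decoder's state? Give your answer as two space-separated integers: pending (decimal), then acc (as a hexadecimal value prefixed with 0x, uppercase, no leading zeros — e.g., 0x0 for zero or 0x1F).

Byte[0]=6D: 1-byte. pending=0, acc=0x0
Byte[1]=EE: 3-byte lead. pending=2, acc=0xE
Byte[2]=B3: continuation. acc=(acc<<6)|0x33=0x3B3, pending=1
Byte[3]=A3: continuation. acc=(acc<<6)|0x23=0xECE3, pending=0
Byte[4]=4C: 1-byte. pending=0, acc=0x0
Byte[5]=F0: 4-byte lead. pending=3, acc=0x0

Answer: 3 0x0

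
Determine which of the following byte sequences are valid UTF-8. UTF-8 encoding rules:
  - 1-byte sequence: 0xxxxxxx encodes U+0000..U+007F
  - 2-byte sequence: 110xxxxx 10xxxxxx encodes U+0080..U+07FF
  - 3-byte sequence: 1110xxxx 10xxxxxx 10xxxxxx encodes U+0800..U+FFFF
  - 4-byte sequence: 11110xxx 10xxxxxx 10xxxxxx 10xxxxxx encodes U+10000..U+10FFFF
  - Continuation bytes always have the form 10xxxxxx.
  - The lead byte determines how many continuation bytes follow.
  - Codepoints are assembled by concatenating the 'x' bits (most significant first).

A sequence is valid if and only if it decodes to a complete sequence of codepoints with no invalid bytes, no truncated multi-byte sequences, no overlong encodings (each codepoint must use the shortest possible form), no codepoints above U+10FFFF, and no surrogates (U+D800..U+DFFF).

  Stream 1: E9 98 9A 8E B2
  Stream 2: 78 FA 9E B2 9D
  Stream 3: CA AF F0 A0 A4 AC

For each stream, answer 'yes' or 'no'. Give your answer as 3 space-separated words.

Answer: no no yes

Derivation:
Stream 1: error at byte offset 3. INVALID
Stream 2: error at byte offset 1. INVALID
Stream 3: decodes cleanly. VALID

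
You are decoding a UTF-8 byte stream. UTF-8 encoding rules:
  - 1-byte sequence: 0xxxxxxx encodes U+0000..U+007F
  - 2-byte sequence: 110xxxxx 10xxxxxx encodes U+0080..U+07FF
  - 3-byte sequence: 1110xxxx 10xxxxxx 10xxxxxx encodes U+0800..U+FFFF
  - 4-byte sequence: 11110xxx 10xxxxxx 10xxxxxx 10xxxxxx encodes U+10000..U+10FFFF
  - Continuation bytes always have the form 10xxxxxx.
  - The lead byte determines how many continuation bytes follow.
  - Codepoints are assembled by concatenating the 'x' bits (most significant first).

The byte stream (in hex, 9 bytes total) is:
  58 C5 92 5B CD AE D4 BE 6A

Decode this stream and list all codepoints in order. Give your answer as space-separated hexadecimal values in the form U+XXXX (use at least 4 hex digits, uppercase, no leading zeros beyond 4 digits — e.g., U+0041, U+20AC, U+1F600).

Answer: U+0058 U+0152 U+005B U+036E U+053E U+006A

Derivation:
Byte[0]=58: 1-byte ASCII. cp=U+0058
Byte[1]=C5: 2-byte lead, need 1 cont bytes. acc=0x5
Byte[2]=92: continuation. acc=(acc<<6)|0x12=0x152
Completed: cp=U+0152 (starts at byte 1)
Byte[3]=5B: 1-byte ASCII. cp=U+005B
Byte[4]=CD: 2-byte lead, need 1 cont bytes. acc=0xD
Byte[5]=AE: continuation. acc=(acc<<6)|0x2E=0x36E
Completed: cp=U+036E (starts at byte 4)
Byte[6]=D4: 2-byte lead, need 1 cont bytes. acc=0x14
Byte[7]=BE: continuation. acc=(acc<<6)|0x3E=0x53E
Completed: cp=U+053E (starts at byte 6)
Byte[8]=6A: 1-byte ASCII. cp=U+006A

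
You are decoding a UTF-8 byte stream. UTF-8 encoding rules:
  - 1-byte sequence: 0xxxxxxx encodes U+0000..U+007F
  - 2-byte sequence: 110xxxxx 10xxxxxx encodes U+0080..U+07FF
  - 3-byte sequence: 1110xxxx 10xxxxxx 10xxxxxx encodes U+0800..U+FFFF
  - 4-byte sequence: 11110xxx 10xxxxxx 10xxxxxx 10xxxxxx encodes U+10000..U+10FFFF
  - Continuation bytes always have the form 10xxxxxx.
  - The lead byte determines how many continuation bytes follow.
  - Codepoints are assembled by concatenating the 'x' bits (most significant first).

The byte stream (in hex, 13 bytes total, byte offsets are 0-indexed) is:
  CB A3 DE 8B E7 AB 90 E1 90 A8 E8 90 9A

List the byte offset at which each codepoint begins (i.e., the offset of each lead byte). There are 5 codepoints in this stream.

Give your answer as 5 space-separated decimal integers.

Byte[0]=CB: 2-byte lead, need 1 cont bytes. acc=0xB
Byte[1]=A3: continuation. acc=(acc<<6)|0x23=0x2E3
Completed: cp=U+02E3 (starts at byte 0)
Byte[2]=DE: 2-byte lead, need 1 cont bytes. acc=0x1E
Byte[3]=8B: continuation. acc=(acc<<6)|0x0B=0x78B
Completed: cp=U+078B (starts at byte 2)
Byte[4]=E7: 3-byte lead, need 2 cont bytes. acc=0x7
Byte[5]=AB: continuation. acc=(acc<<6)|0x2B=0x1EB
Byte[6]=90: continuation. acc=(acc<<6)|0x10=0x7AD0
Completed: cp=U+7AD0 (starts at byte 4)
Byte[7]=E1: 3-byte lead, need 2 cont bytes. acc=0x1
Byte[8]=90: continuation. acc=(acc<<6)|0x10=0x50
Byte[9]=A8: continuation. acc=(acc<<6)|0x28=0x1428
Completed: cp=U+1428 (starts at byte 7)
Byte[10]=E8: 3-byte lead, need 2 cont bytes. acc=0x8
Byte[11]=90: continuation. acc=(acc<<6)|0x10=0x210
Byte[12]=9A: continuation. acc=(acc<<6)|0x1A=0x841A
Completed: cp=U+841A (starts at byte 10)

Answer: 0 2 4 7 10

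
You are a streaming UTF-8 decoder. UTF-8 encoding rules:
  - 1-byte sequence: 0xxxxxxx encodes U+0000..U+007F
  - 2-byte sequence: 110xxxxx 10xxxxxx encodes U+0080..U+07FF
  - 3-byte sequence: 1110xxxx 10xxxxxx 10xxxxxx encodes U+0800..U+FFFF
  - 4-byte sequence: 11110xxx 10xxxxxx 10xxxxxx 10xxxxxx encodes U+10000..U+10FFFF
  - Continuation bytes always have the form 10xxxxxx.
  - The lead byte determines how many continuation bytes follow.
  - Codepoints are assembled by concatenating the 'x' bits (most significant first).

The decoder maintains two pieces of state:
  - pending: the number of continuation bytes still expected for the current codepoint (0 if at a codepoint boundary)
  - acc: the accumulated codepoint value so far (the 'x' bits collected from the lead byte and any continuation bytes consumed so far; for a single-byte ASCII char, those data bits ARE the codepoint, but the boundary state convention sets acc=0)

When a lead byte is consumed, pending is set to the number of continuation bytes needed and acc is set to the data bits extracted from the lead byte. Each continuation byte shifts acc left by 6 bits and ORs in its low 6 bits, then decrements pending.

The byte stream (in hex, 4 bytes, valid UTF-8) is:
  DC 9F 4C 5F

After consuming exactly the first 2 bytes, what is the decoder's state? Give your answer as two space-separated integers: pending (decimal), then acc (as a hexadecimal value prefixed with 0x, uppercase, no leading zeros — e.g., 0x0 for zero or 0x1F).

Byte[0]=DC: 2-byte lead. pending=1, acc=0x1C
Byte[1]=9F: continuation. acc=(acc<<6)|0x1F=0x71F, pending=0

Answer: 0 0x71F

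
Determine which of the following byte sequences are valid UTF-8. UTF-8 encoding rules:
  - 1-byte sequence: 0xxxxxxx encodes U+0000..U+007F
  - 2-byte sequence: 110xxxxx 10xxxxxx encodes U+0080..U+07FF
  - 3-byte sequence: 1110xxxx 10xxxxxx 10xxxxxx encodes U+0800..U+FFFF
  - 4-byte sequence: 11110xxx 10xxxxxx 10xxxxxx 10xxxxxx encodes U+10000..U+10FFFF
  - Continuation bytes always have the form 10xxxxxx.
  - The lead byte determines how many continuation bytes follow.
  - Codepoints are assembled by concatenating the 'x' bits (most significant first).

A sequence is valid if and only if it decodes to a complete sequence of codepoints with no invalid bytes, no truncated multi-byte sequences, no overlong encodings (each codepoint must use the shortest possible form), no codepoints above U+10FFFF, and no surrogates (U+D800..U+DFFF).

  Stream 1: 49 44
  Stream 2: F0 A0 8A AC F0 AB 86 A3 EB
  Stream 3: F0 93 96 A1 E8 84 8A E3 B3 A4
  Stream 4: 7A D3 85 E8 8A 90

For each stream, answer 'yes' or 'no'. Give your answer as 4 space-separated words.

Answer: yes no yes yes

Derivation:
Stream 1: decodes cleanly. VALID
Stream 2: error at byte offset 9. INVALID
Stream 3: decodes cleanly. VALID
Stream 4: decodes cleanly. VALID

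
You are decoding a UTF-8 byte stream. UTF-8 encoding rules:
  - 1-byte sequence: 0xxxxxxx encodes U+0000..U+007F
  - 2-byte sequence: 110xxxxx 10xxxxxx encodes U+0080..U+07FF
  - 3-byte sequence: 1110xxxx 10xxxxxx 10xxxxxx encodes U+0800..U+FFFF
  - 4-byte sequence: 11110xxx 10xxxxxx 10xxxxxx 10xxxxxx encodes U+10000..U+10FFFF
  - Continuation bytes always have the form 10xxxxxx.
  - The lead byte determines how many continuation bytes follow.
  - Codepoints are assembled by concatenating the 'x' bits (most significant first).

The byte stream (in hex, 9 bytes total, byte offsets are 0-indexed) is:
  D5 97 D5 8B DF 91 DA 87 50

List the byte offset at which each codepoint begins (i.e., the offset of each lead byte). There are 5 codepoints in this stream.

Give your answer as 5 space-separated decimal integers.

Byte[0]=D5: 2-byte lead, need 1 cont bytes. acc=0x15
Byte[1]=97: continuation. acc=(acc<<6)|0x17=0x557
Completed: cp=U+0557 (starts at byte 0)
Byte[2]=D5: 2-byte lead, need 1 cont bytes. acc=0x15
Byte[3]=8B: continuation. acc=(acc<<6)|0x0B=0x54B
Completed: cp=U+054B (starts at byte 2)
Byte[4]=DF: 2-byte lead, need 1 cont bytes. acc=0x1F
Byte[5]=91: continuation. acc=(acc<<6)|0x11=0x7D1
Completed: cp=U+07D1 (starts at byte 4)
Byte[6]=DA: 2-byte lead, need 1 cont bytes. acc=0x1A
Byte[7]=87: continuation. acc=(acc<<6)|0x07=0x687
Completed: cp=U+0687 (starts at byte 6)
Byte[8]=50: 1-byte ASCII. cp=U+0050

Answer: 0 2 4 6 8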